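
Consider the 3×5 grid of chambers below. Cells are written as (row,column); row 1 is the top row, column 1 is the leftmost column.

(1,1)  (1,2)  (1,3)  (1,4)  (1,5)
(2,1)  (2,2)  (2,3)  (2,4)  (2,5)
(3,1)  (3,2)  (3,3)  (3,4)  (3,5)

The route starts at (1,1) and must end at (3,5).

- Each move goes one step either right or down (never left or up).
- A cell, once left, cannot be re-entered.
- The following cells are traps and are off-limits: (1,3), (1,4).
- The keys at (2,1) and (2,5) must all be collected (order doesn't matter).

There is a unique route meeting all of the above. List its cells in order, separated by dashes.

(1,1) - (2,1) - (2,2) - (2,3) - (2,4) - (2,5) - (3,5)

Moves only go right or down, so the column and row indices never decrease.
Route from (1,1): down to (2,1), 4× right (reaching (2,5)), down to (3,5) — 6 moves in all.
Check: all required cells visited.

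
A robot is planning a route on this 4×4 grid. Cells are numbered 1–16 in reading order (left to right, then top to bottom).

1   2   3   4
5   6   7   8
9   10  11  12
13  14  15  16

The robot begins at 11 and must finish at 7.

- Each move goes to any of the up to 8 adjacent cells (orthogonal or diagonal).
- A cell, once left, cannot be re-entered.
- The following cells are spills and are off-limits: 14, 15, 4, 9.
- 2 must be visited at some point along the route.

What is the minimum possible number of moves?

Any route passes through 2 somewhere between 11 and 7. Summing Chebyshev distances along the two legs (11 → 2 → 7) gives a lower bound of 2 + 1 = 3 moves.
A route of 3 moves achieves this: 11 → 6 → 2 → 7.
Since 3 matches the lower bound, it is optimal.

3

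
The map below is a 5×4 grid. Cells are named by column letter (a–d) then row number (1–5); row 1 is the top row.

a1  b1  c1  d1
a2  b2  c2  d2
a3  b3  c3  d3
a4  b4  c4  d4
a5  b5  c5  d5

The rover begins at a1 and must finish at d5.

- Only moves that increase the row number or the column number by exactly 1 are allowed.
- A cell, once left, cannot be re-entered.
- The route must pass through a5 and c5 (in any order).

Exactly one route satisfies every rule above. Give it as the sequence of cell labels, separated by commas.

a1, a2, a3, a4, a5, b5, c5, d5

Moves only go right or down, so the column and row indices never decrease.
Route from a1: down 4 to a5, right 3 to d5 — 7 moves in all.
Check: all required cells visited.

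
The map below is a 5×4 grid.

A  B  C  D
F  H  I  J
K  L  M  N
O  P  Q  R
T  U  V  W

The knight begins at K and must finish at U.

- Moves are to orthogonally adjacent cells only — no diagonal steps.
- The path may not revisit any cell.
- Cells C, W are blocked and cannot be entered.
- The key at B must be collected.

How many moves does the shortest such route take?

Any route passes through B somewhere between K and U. Summing Manhattan distances along the two legs (K → B → U) gives a lower bound of 3 + 4 = 7 moves.
A route of 7 moves achieves this: K → F → A → B → H → L → P → U.
Since 7 matches the lower bound, it is optimal.

7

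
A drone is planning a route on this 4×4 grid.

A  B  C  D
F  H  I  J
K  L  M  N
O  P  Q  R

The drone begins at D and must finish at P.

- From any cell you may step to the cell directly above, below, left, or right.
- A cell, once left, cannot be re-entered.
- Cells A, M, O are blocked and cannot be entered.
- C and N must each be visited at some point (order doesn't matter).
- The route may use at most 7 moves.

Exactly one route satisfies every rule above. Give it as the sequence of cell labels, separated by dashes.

D - C - I - J - N - R - Q - P

Any route must reach C and N and still end at P within 7 moves, so the order of the required stops is forced.
Route from D: left to C, down to I, right to J, 2× down (reaching R), 2× left (reaching P) — 7 moves in all.
Check: all required cells visited; 7 ≤ 7 moves.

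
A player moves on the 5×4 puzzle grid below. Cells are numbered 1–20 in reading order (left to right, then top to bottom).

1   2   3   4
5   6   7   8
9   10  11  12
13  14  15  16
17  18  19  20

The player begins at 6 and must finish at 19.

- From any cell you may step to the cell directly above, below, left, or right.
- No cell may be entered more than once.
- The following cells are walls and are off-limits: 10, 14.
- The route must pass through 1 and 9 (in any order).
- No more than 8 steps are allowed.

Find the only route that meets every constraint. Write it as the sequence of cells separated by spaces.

6 2 1 5 9 13 17 18 19

Any route must reach 1 and 9 and still end at 19 within 8 moves, so the order of the required stops is forced.
Route from 6: up 1 to 2, left 1 to 1, down 4 to 17, right 2 to 19 — 8 moves in all.
Check: all required cells visited; 8 ≤ 8 moves.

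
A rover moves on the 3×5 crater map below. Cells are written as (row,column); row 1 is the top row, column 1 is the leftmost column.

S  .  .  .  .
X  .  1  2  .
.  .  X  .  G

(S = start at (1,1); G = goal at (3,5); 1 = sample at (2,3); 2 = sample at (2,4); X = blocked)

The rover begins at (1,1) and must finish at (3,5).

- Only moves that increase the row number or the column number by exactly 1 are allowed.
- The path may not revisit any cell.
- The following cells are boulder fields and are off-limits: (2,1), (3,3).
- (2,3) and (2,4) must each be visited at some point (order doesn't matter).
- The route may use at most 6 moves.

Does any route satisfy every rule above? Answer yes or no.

yes

One route that works: (1,1) → (1,2) → (2,2) → (2,3) → (2,4) → (3,4) → (3,5).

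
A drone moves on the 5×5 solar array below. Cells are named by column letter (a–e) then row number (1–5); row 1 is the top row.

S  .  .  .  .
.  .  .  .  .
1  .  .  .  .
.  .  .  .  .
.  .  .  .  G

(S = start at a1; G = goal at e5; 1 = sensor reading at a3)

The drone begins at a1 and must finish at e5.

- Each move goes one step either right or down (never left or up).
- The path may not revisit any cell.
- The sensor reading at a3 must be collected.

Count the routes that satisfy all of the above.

15

A right/down-only route from a1 to e5 makes exactly 4 down-moves and 4 right-moves in some order.
With no other constraints that would be C(8,4) = 70 routes.
Split at a3 and multiply the segment counts: a1→a3: 1; a3→e5: 15; product = 15.
That gives 15 routes.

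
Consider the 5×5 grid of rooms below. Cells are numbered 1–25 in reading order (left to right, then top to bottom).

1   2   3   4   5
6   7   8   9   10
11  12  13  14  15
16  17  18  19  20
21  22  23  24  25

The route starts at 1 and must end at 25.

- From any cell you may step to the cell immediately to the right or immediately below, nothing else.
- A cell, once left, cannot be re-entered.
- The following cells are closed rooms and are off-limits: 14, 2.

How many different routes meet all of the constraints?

A right/down-only route from 1 to 25 makes exactly 4 down-moves and 4 right-moves in some order.
With no other constraints that would be C(8,4) = 70 routes.
Subtract routes through each blocked cell (inclusion–exclusion for overlaps): − through 2: 35 − through 14: 30 + through 2&14: 18 → 23.
That gives 23 routes.

23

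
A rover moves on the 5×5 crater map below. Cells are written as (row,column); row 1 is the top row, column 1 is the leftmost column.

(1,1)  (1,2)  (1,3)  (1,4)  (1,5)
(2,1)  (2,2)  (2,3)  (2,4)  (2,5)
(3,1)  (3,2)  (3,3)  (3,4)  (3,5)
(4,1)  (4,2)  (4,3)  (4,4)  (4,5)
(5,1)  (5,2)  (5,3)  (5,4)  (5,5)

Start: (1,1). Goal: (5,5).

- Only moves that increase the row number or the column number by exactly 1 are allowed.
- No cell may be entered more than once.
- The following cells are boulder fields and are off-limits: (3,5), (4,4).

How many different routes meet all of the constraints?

A right/down-only route from (1,1) to (5,5) makes exactly 4 down-moves and 4 right-moves in some order.
With no other constraints that would be C(8,4) = 70 routes.
Subtract routes through each blocked cell (inclusion–exclusion for overlaps): − through (3,5): 15 − through (4,4): 40 → 15.
That gives 15 routes.

15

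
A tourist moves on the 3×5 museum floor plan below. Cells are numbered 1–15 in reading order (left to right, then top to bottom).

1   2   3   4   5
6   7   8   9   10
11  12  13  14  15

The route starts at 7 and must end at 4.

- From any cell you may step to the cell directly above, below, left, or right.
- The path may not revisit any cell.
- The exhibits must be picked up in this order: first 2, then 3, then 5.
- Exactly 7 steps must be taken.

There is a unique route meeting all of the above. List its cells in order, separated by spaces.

7 2 3 8 9 10 5 4

The waypoints must appear in the order 2, 3, 5, with no cell reused.
Route from 7: up to 2, right to 3, down to 8, 2× right (reaching 10), up to 5, left to 4 — 7 moves in all.
Check: order respected (2 at step 1, 3 at step 2, 5 at step 6); 7 moves as required.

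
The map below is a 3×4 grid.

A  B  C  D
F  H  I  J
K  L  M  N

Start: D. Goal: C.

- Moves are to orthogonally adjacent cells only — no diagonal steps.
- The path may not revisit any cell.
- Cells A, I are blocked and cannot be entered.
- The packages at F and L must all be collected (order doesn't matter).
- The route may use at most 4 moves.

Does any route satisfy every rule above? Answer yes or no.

no

Even ignoring the no-revisit rule, getting from D to C, taking the cheapest ordering D → L → F → C needs at least 4 + 2 + 3 = 9 moves (Manhattan distance per leg), which exceeds the 4-move limit.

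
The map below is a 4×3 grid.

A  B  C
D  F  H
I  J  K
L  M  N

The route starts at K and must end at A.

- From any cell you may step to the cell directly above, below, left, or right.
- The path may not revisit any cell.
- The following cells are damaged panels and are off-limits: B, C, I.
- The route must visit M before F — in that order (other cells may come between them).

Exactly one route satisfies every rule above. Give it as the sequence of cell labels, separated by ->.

K -> N -> M -> J -> F -> D -> A

The waypoints must appear in the order M, F, with no cell reused.
Route from K: down to N, left to M, 2× up (reaching F), left to D, up to A — 6 moves in all.
Check: order respected (M at step 2, F at step 4).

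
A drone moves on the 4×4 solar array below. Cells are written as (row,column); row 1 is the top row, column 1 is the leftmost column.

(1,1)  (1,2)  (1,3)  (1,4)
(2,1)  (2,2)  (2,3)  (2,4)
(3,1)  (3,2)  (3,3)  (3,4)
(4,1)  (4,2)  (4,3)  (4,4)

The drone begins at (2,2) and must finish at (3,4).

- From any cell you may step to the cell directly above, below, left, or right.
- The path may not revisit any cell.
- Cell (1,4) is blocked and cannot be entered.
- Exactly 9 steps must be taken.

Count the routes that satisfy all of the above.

18

Need simple routes of exactly 9 moves from (2,2) to (3,4) (Manhattan distance 3, so 3 moves are spent on a detour and 3 undoing it).
Branch systematically from the start, pruning whenever the remaining move budget drops below the Manhattan distance to (3,4) or differs from it in parity. Grouping the completions by first move — via (1,2): 8; via (3,2): 3; via (2,1): 5; via (2,3): 2 — and summing: 8 + 3 + 5 + 2 = 18.
That gives 18 routes.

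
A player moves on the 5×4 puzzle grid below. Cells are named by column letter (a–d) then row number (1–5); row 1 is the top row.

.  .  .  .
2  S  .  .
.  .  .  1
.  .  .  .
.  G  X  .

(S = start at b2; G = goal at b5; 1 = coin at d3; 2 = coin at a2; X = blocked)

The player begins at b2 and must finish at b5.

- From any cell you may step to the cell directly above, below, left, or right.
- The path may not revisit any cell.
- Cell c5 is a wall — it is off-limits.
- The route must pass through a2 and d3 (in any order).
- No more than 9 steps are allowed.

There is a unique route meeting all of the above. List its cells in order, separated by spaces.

b2 a2 a3 b3 c3 d3 d4 c4 b4 b5

The budget equals the shortest possible length, so every move has to be on a shortest route through the required cells.
Route from b2: left to a2, down to a3, 3× right (reaching d3), down to d4, 2× left (reaching b4), down to b5 — 9 moves in all.
Check: all required cells visited; 9 ≤ 9 moves.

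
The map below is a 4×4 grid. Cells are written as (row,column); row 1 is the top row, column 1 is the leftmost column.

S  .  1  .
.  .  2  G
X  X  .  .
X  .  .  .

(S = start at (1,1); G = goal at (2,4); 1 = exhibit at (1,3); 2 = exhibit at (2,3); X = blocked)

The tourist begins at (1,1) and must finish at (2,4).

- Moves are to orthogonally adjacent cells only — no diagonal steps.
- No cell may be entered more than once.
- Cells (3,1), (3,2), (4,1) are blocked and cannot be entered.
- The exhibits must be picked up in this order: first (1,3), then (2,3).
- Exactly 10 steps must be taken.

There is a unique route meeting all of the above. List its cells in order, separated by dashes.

The waypoints must appear in the order (1,3), (2,3), with no cell reused.
Route from (1,1): down to (2,1), right to (2,2), up to (1,2), right to (1,3), 3× down (reaching (4,3)), right to (4,4), 2× up (reaching (2,4)) — 10 moves in all.
Check: order respected (1 at step 4, 2 at step 5); 10 moves as required.

(1,1) - (2,1) - (2,2) - (1,2) - (1,3) - (2,3) - (3,3) - (4,3) - (4,4) - (3,4) - (2,4)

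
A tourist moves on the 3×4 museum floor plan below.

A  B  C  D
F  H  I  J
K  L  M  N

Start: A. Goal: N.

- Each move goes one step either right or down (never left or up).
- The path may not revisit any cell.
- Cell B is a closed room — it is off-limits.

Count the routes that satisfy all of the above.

A right/down-only route from A to N makes exactly 2 down-moves and 3 right-moves in some order.
With no other constraints that would be C(5,2) = 10 routes.
Subtract routes through each blocked cell (inclusion–exclusion for overlaps): − through B: 6 → 4.
That gives 4 routes.

4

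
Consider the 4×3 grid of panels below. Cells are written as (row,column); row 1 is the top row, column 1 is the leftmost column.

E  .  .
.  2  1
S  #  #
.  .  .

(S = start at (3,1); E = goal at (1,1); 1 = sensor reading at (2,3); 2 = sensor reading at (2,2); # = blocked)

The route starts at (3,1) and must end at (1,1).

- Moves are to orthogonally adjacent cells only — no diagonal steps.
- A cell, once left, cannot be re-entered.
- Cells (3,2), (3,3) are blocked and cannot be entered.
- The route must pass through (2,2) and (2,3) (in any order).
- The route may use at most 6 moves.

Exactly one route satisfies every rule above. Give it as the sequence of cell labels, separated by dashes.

The budget equals the shortest possible length, so every move has to be on a shortest route through the required cells.
Route from (3,1): up to (2,1), 2× right (reaching (2,3)), up to (1,3), 2× left (reaching (1,1)) — 6 moves in all.
Check: all required cells visited; 6 ≤ 6 moves.

(3,1) - (2,1) - (2,2) - (2,3) - (1,3) - (1,2) - (1,1)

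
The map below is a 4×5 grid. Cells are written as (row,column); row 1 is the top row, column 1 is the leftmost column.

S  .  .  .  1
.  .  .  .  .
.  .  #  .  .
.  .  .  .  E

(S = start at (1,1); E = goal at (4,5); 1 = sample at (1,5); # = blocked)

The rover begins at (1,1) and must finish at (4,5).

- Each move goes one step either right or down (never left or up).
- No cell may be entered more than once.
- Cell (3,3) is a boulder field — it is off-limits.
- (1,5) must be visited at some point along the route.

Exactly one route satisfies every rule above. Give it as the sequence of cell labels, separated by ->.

Moves only go right or down, so the column and row indices never decrease.
Route from (1,1): right 4 to (1,5), down 3 to (4,5) — 7 moves in all.
Check: all required cells visited.

(1,1) -> (1,2) -> (1,3) -> (1,4) -> (1,5) -> (2,5) -> (3,5) -> (4,5)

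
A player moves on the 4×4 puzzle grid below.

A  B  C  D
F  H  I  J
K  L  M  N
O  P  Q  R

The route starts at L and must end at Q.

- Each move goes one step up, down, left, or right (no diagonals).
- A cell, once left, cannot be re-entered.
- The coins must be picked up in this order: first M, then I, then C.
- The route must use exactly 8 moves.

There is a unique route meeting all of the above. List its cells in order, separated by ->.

The waypoints must appear in the order M, I, C, with no cell reused.
Route from L: right 1 to M, up 2 to C, right 1 to D, down 3 to R, left 1 to Q — 8 moves in all.
Check: order respected (M at step 1, I at step 2, C at step 3); 8 moves as required.

L -> M -> I -> C -> D -> J -> N -> R -> Q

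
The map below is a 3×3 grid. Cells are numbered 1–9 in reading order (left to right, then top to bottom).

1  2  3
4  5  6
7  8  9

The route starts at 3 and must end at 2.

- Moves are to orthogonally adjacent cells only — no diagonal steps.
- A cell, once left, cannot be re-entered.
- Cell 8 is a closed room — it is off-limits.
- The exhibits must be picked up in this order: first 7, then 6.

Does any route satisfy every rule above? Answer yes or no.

7 must be visited but has only one open neighbour (4), and it is neither the start nor the goal — the route would have to enter and leave through 4, re-entering it.

no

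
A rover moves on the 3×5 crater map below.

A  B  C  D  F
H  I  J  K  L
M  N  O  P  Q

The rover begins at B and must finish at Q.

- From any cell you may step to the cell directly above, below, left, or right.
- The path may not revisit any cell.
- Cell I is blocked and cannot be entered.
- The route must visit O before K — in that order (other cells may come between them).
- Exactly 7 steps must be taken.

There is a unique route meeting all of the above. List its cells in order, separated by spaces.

B C J O P K L Q

The waypoints must appear in the order O, K, with no cell reused.
Route from B: right 1 to C, down 2 to O, right 1 to P, up 1 to K, right 1 to L, down 1 to Q — 7 moves in all.
Check: order respected (O at step 3, K at step 5); 7 moves as required.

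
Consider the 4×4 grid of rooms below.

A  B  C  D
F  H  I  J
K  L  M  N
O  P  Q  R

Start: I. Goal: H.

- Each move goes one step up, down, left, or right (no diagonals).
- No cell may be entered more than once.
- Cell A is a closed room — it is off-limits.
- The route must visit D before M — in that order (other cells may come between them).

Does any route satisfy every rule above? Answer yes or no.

One route that works: I → C → D → J → N → M → L → H.

yes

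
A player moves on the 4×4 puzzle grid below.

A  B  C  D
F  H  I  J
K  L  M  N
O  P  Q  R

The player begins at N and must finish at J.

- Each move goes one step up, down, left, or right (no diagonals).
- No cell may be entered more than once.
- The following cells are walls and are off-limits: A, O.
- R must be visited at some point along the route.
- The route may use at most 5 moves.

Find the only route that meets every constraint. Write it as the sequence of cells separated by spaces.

The 5-move cap with required stops at R leaves no slack for detours.
Route from N: down 1 to R, left 1 to Q, up 2 to I, right 1 to J — 5 moves in all.
Check: all required cells visited; 5 ≤ 5 moves.

N R Q M I J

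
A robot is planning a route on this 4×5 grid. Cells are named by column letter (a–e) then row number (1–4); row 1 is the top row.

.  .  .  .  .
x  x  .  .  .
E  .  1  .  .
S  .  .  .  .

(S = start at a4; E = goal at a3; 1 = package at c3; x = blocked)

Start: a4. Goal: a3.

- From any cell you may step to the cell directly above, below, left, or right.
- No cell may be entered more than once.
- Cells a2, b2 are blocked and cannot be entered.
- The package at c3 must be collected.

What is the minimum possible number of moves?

5

Any route passes through c3 somewhere between a4 and a3. Summing Manhattan distances along the two legs (a4 → c3 → a3) gives a lower bound of 3 + 2 = 5 moves.
A route of 5 moves achieves this: a4 → b4 → c4 → c3 → b3 → a3.
Since 5 matches the lower bound, it is optimal.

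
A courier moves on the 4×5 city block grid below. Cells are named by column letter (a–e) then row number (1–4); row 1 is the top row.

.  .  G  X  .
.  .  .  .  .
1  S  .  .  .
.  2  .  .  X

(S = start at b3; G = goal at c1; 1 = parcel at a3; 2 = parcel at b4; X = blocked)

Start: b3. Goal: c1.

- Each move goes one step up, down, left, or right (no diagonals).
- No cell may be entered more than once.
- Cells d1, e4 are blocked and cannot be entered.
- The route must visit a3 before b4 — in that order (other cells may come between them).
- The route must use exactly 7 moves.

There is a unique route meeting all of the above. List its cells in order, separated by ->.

The waypoints must appear in the order a3, b4, with no cell reused.
Route from b3: left to a3, down to a4, 2× right (reaching c4), 3× up (reaching c1) — 7 moves in all.
Check: order respected (1 at step 1, 2 at step 3); 7 moves as required.

b3 -> a3 -> a4 -> b4 -> c4 -> c3 -> c2 -> c1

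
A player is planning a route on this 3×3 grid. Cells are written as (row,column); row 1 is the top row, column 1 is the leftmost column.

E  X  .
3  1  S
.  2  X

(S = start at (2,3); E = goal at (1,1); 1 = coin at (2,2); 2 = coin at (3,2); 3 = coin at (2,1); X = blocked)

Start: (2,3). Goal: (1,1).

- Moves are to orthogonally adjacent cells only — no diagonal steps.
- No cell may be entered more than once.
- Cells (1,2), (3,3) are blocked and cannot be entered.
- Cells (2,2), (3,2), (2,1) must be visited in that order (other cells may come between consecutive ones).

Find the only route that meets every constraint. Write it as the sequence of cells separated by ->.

(2,3) -> (2,2) -> (3,2) -> (3,1) -> (2,1) -> (1,1)

The waypoints must appear in the order (2,2), (3,2), (2,1), with no cell reused.
Route from (2,3): left to (2,2), down to (3,2), left to (3,1), 2× up (reaching (1,1)) — 5 moves in all.
Check: order respected (1 at step 1, 2 at step 2, 3 at step 4).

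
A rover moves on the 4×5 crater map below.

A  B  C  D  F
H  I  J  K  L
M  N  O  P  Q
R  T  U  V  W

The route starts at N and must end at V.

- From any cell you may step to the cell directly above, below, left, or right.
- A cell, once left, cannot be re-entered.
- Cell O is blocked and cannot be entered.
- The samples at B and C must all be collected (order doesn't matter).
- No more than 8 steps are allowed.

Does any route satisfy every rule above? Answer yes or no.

yes

One route that works: N → I → B → C → J → K → P → V.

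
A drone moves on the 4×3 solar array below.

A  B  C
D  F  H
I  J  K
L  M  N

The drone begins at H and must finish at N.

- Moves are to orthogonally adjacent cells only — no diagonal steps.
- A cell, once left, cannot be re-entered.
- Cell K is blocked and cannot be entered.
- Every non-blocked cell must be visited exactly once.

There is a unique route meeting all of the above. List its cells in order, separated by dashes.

Need to visit all 11 open cells exactly once, starting at H and ending at N.
Cell C has only two open neighbours (H and B), so the path must pass straight through it: one of those is the cell it's entered from and the other is where it exits.
Route from H: up to C, 2× left (reaching A), down to D, right to F, down to J, left to I, down to L, 2× right (reaching N) — 10 moves in all.
Check: all 11 open cells covered.

H - C - B - A - D - F - J - I - L - M - N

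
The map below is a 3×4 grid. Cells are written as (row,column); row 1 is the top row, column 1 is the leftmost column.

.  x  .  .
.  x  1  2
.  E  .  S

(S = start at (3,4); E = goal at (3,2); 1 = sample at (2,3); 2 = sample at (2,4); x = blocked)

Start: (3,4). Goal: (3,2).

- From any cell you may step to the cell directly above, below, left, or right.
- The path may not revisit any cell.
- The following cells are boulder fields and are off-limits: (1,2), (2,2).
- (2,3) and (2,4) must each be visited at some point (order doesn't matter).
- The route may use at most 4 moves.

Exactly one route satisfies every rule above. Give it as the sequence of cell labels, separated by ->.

The budget equals the shortest possible length, so every move has to be on a shortest route through the required cells.
Route from (3,4): up 1 to (2,4), left 1 to (2,3), down 1 to (3,3), left 1 to (3,2) — 4 moves in all.
Check: all required cells visited; 4 ≤ 4 moves.

(3,4) -> (2,4) -> (2,3) -> (3,3) -> (3,2)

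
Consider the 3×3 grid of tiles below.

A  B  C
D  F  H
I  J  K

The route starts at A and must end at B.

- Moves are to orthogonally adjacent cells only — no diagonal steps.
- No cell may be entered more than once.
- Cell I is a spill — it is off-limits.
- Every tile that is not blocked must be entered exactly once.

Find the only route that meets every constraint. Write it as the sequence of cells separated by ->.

Need to visit all 8 open cells exactly once, starting at A and ending at B.
Cell K has only two open neighbours (H and J), so the path must pass straight through it: one of those is the cell it's entered from and the other is where it exits.
Route from A: down 1 to D, right 1 to F, down 1 to J, right 1 to K, up 2 to C, left 1 to B — 7 moves in all.
Check: all 8 open cells covered.

A -> D -> F -> J -> K -> H -> C -> B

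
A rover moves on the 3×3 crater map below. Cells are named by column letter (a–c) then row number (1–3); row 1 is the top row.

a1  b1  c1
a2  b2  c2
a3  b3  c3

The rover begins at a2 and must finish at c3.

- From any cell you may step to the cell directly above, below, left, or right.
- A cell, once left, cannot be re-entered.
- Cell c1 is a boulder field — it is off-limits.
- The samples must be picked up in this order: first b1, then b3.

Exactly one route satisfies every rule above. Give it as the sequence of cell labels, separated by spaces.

a2 a1 b1 b2 b3 c3

The waypoints must appear in the order b1, b3, with no cell reused.
Route from a2: up 1 to a1, right 1 to b1, down 2 to b3, right 1 to c3 — 5 moves in all.
Check: order respected (b1 at step 2, b3 at step 4).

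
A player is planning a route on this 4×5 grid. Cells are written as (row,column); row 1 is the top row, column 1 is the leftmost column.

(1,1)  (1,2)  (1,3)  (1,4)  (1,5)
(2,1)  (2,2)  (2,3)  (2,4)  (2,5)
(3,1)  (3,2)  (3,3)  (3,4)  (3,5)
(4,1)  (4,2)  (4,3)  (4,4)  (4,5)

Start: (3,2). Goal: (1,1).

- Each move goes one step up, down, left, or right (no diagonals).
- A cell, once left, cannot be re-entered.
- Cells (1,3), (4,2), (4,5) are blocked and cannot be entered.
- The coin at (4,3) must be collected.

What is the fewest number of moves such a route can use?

9

Any route passes through (4,3) somewhere between (3,2) and (1,1). Summing Manhattan distances along the two legs ((3,2) → (4,3) → (1,1)) gives a lower bound of 2 + 5 = 7 moves.
The shortest route satisfying every rule uses 9 moves: (3,2) → (3,3) → (4,3) → (4,4) → (3,4) → (2,4) → (2,3) → (2,2) → (1,2) → (1,1).
The bound of 7 isn't tight here; checking systematically, no route of length 7 through 8 satisfies every constraint, so 9 is the minimum.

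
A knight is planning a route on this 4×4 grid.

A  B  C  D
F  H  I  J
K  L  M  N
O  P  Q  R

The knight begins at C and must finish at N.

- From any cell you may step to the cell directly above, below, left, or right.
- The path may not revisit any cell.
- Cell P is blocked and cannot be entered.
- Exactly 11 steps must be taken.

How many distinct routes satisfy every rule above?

4

Need simple routes of exactly 11 moves from C to N (Manhattan distance 3, so 4 moves are spent on a detour and 4 undoing it).
Enumerating: C I H B A F K L M Q R N | C B A F K L H I M Q R N | C D J I H B A F K L M N | C D J I H F K L M Q R N.
That gives 4 routes.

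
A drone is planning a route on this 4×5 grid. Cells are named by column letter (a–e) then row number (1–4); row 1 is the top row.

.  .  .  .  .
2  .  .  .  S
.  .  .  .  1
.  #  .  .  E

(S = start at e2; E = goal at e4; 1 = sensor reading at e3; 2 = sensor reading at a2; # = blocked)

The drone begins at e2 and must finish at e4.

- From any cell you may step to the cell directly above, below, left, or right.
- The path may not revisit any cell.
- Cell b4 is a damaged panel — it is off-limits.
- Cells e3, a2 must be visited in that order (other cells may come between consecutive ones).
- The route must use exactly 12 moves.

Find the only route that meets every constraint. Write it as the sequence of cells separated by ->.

e2 -> e3 -> d3 -> d2 -> c2 -> b2 -> a2 -> a3 -> b3 -> c3 -> c4 -> d4 -> e4

The waypoints must appear in the order e3, a2, with no cell reused.
Route from e2: down to e3, left to d3, up to d2, 3× left (reaching a2), down to a3, 2× right (reaching c3), down to c4, 2× right (reaching e4) — 12 moves in all.
Check: order respected (1 at step 1, 2 at step 6); 12 moves as required.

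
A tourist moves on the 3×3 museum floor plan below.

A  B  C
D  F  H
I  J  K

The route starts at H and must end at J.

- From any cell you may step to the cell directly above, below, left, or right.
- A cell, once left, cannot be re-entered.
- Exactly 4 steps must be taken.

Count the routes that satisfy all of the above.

Need simple routes of exactly 4 moves from H to J (Manhattan distance 2, so 1 moves are spent on a detour and 1 undoing it).
Enumerating: H C B F J | H F D I J.
That gives 2 routes.

2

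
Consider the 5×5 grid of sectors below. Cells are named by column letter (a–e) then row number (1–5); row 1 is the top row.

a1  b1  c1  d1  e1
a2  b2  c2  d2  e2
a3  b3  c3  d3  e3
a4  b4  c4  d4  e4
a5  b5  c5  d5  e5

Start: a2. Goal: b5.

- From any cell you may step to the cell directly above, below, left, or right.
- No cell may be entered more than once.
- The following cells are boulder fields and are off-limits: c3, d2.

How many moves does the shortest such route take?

The Manhattan distance from a2 to b5 is |2−5| + |1−2| = 4, so at least 4 moves are needed.
A route of 4 moves achieves this: a2 → a3 → a4 → a5 → b5.
Since 4 matches the lower bound, it is optimal.

4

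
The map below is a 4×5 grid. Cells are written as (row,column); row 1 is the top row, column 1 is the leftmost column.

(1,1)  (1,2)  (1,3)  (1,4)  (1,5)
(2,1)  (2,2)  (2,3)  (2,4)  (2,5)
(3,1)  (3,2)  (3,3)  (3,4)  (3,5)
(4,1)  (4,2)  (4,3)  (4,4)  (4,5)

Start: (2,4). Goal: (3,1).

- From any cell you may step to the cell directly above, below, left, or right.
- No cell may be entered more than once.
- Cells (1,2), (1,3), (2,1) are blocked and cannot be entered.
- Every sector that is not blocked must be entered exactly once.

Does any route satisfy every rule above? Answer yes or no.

The blocked cells wall (1,1) off from (2,4) completely — no sequence of moves reaches it at all, so no route can satisfy the rules.

no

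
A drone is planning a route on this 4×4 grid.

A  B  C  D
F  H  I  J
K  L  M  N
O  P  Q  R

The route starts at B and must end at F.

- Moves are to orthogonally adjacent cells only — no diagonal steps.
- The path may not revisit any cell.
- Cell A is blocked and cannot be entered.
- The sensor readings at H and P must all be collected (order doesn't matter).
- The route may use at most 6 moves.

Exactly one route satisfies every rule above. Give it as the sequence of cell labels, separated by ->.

B -> H -> L -> P -> O -> K -> F

Any route must reach H and P and still end at F within 6 moves, so the order of the required stops is forced.
Route from B: 3× down (reaching P), left to O, 2× up (reaching F) — 6 moves in all.
Check: all required cells visited; 6 ≤ 6 moves.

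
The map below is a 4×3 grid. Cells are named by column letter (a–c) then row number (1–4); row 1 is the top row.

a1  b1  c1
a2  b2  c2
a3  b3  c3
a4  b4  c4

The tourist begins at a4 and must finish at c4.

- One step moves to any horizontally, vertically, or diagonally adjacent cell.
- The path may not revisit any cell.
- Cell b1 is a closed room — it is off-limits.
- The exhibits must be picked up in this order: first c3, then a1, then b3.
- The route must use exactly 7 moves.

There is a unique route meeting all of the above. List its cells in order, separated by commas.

a4, b4, c3, b2, a1, a2, b3, c4

The waypoints must appear in the order c3, a1, b3, with no cell reused.
Route from a4: right 1 to b4, up-right 1 to c3, up-left 2 to a1, down 1 to a2, down-right 2 to c4 — 7 moves in all.
Check: order respected (c3 at step 2, a1 at step 4, b3 at step 6); 7 moves as required.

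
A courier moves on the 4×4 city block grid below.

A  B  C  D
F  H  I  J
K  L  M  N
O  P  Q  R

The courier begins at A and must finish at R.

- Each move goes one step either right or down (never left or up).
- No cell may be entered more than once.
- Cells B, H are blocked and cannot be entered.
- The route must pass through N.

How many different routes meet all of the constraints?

1

A right/down-only route from A to R makes exactly 3 down-moves and 3 right-moves in some order.
With no other constraints that would be C(6,3) = 20 routes.
Split at N and multiply the segment counts (each segment already excludes blocked cells): A→N: 1; N→R: 1; product = 1.
That gives 1 route.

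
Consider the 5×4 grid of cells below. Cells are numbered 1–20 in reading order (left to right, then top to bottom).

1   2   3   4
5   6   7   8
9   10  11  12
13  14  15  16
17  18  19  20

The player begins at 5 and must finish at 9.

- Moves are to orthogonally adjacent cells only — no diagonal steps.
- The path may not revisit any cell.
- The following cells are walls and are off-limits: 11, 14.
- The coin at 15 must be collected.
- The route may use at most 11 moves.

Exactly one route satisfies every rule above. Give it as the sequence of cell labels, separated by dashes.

5 - 6 - 7 - 8 - 12 - 16 - 15 - 19 - 18 - 17 - 13 - 9

Any route must reach 15 and still end at 9 within 11 moves, so the order of the required stops is forced.
Route from 5: right 3 to 8, down 2 to 16, left 1 to 15, down 1 to 19, left 2 to 17, up 2 to 9 — 11 moves in all.
Check: all required cells visited; 11 ≤ 11 moves.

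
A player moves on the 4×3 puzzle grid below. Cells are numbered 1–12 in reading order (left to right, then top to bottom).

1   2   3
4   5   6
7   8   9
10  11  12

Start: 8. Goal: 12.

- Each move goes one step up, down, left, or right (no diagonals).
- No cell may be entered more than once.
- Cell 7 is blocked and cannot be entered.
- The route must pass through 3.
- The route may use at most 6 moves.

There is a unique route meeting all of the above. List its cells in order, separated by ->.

8 -> 5 -> 2 -> 3 -> 6 -> 9 -> 12

Any route must reach 3 and still end at 12 within 6 moves, so the order of the required stops is forced.
Route from 8: 2× up (reaching 2), right to 3, 3× down (reaching 12) — 6 moves in all.
Check: all required cells visited; 6 ≤ 6 moves.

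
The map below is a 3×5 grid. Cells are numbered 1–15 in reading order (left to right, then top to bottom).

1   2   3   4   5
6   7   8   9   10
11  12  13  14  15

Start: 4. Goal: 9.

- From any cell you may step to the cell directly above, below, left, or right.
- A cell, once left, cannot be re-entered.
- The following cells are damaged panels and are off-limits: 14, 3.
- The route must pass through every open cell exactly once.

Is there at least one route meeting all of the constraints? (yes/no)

no

Cell 15 has only one open neighbour but is neither the start nor the goal, so a Hamiltonian route would have to both enter and leave it through the same neighbour — impossible without revisiting.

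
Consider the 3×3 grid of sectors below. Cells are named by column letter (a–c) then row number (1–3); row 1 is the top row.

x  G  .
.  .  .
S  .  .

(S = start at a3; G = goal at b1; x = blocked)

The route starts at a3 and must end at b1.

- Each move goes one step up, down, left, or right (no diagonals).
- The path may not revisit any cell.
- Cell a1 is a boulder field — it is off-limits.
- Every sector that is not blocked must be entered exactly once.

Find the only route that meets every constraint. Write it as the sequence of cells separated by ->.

a3 -> a2 -> b2 -> b3 -> c3 -> c2 -> c1 -> b1

Need to visit all 8 open cells exactly once, starting at a3 and ending at b1.
Cell c3 has only two open neighbours (c2 and b3), so the path must pass straight through it: one of those is the cell it's entered from and the other is where it exits.
Route from a3: up to a2, right to b2, down to b3, right to c3, 2× up (reaching c1), left to b1 — 7 moves in all.
Check: all 8 open cells covered.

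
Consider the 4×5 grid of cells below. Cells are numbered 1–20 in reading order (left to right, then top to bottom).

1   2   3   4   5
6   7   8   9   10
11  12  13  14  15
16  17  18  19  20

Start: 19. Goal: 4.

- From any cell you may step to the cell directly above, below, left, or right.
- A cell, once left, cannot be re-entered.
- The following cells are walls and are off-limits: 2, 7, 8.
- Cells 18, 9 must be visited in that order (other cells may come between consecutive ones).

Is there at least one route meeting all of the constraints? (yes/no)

One route that works: 19 → 18 → 13 → 14 → 9 → 4.

yes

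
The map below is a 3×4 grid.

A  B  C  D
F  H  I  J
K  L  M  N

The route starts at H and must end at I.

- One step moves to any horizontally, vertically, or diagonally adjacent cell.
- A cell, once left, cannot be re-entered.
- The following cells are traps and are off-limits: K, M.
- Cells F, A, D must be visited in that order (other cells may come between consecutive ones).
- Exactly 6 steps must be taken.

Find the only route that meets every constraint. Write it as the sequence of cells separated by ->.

The waypoints must appear in the order F, A, D, with no cell reused.
Route from H: left to F, up to A, 3× right (reaching D), down-left to I — 6 moves in all.
Check: order respected (F at step 1, A at step 2, D at step 5); 6 moves as required.

H -> F -> A -> B -> C -> D -> I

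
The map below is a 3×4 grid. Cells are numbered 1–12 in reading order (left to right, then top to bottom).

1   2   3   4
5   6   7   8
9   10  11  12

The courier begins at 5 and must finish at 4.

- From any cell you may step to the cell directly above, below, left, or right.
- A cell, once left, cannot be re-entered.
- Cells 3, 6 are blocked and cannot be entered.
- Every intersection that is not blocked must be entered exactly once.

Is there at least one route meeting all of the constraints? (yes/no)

Cell 2 has only one open neighbour but is neither the start nor the goal, so a Hamiltonian route would have to both enter and leave it through the same neighbour — impossible without revisiting.

no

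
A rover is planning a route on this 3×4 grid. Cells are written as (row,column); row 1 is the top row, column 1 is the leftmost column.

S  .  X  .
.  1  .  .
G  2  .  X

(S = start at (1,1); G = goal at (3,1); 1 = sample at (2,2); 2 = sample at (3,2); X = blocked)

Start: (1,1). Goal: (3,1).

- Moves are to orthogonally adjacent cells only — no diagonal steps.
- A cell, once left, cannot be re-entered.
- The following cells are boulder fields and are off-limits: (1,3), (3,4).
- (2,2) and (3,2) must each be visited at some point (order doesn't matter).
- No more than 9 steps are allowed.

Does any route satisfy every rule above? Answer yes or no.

One route that works: (1,1) → (2,1) → (2,2) → (3,2) → (3,1).

yes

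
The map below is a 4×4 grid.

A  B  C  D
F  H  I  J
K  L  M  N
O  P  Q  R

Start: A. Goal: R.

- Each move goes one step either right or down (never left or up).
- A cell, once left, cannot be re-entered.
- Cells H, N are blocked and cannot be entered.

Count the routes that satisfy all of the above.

A right/down-only route from A to R makes exactly 3 down-moves and 3 right-moves in some order.
With no other constraints that would be C(6,3) = 20 routes.
Subtract routes through each blocked cell (inclusion–exclusion for overlaps): − through H: 12 − through N: 10 + through H&N: 6 → 4.
That gives 4 routes.

4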